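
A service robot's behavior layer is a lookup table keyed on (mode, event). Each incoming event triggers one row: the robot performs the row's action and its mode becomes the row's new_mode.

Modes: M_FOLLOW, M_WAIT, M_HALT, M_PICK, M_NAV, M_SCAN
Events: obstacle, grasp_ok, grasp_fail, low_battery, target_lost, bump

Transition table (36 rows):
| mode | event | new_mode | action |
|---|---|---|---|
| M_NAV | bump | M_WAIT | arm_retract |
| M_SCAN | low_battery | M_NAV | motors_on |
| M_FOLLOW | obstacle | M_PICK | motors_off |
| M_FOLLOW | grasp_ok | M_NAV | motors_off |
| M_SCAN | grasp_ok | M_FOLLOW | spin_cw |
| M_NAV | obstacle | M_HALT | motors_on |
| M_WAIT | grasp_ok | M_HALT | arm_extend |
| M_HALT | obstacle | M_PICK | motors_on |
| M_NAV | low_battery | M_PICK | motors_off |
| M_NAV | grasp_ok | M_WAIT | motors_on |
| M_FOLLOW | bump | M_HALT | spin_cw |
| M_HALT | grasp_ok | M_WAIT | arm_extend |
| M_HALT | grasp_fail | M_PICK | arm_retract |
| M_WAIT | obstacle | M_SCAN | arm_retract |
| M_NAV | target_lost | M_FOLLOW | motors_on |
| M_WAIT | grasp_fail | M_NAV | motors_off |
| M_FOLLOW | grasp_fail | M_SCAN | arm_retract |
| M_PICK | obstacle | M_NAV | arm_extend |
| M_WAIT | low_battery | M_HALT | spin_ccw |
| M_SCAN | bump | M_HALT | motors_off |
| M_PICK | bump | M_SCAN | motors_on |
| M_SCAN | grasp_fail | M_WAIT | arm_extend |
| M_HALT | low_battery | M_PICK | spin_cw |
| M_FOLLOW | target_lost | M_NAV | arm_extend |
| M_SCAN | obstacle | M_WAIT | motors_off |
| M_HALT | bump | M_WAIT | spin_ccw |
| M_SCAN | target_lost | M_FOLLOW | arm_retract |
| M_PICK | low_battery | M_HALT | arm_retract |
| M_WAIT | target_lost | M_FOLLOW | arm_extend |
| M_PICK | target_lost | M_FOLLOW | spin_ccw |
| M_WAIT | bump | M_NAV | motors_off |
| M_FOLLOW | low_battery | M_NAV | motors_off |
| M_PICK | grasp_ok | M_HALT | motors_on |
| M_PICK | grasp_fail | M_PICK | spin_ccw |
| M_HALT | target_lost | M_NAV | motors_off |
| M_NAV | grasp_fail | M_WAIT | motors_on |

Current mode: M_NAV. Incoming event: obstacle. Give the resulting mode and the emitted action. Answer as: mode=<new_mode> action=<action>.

current mode = M_NAV; filter table to that mode:
  (M_NAV, bump) → (M_WAIT, arm_retract)
  (M_NAV, obstacle) → (M_HALT, motors_on)  ← event matches
  (M_NAV, low_battery) → (M_PICK, motors_off)
  (M_NAV, grasp_ok) → (M_WAIT, motors_on)
  (M_NAV, target_lost) → (M_FOLLOW, motors_on)
  (M_NAV, grasp_fail) → (M_WAIT, motors_on)
event = obstacle selects (M_HALT, motors_on)

mode=M_HALT action=motors_on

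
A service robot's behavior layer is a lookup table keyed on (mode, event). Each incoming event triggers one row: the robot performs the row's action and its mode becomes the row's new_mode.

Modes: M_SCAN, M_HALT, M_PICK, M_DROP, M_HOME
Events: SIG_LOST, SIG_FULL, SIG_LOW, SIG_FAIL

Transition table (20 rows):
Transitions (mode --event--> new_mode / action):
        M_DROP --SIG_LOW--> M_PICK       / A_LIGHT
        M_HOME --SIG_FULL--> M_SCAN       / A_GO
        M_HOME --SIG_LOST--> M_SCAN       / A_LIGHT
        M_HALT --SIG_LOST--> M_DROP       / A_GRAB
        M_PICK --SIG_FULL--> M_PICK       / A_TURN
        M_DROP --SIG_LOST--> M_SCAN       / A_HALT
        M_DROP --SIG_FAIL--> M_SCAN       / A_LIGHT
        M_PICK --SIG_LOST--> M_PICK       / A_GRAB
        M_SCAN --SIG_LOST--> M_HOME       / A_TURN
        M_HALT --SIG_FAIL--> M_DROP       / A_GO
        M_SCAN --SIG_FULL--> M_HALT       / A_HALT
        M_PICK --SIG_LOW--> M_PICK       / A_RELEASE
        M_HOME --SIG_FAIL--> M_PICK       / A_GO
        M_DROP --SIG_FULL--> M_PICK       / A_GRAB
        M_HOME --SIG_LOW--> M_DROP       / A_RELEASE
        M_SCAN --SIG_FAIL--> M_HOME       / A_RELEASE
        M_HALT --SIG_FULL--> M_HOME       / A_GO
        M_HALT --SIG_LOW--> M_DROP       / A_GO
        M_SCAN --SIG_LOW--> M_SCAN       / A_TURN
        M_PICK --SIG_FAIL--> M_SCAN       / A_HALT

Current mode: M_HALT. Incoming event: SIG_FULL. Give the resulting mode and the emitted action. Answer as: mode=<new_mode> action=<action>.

mode=M_HOME action=A_GO

current mode = M_HALT; filter table to that mode:
  (M_HALT, SIG_LOST) → (M_DROP, A_GRAB)
  (M_HALT, SIG_FAIL) → (M_DROP, A_GO)
  (M_HALT, SIG_FULL) → (M_HOME, A_GO)  ← event matches
  (M_HALT, SIG_LOW) → (M_DROP, A_GO)
event = SIG_FULL selects (M_HOME, A_GO)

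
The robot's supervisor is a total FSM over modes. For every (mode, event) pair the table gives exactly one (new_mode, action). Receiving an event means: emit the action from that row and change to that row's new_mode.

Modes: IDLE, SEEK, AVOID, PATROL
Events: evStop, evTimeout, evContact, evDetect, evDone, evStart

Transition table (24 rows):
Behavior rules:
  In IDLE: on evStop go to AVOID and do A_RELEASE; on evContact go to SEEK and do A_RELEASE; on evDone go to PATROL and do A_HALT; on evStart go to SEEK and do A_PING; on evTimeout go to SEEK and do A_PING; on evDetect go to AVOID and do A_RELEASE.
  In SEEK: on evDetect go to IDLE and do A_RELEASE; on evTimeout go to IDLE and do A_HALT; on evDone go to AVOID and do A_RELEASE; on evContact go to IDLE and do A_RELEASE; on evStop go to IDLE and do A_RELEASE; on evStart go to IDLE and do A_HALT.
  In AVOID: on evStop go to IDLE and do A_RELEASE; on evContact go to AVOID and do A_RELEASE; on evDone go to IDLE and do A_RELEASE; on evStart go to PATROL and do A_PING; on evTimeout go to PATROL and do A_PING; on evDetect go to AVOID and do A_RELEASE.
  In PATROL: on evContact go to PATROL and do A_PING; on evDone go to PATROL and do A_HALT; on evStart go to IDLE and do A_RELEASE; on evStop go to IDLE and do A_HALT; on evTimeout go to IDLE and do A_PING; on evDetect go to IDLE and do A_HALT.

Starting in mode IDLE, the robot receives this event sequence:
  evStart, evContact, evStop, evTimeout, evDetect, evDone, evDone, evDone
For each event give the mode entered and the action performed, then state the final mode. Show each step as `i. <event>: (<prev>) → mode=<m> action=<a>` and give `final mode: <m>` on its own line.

final mode: PATROL

1. evStart: (IDLE) → mode=SEEK action=A_PING
2. evContact: (SEEK) → mode=IDLE action=A_RELEASE
3. evStop: (IDLE) → mode=AVOID action=A_RELEASE
4. evTimeout: (AVOID) → mode=PATROL action=A_PING
5. evDetect: (PATROL) → mode=IDLE action=A_HALT
6. evDone: (IDLE) → mode=PATROL action=A_HALT
7. evDone: (PATROL) → mode=PATROL action=A_HALT
8. evDone: (PATROL) → mode=PATROL action=A_HALT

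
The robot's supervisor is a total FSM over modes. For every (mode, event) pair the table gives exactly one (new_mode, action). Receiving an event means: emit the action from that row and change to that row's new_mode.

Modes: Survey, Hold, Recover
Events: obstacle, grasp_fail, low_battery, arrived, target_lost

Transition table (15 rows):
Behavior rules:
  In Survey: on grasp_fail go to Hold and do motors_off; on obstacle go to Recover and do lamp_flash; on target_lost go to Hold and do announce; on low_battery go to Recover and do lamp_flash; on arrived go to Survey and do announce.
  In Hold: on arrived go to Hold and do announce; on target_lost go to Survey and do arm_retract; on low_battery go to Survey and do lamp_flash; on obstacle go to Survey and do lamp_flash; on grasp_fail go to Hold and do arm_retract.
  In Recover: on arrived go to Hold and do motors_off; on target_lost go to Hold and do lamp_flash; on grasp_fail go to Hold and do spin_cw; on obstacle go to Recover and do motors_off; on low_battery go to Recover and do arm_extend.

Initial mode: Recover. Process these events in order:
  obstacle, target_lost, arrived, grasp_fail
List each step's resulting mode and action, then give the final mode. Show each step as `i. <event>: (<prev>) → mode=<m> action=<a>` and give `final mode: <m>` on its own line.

final mode: Hold

1. obstacle: (Recover) → mode=Recover action=motors_off
2. target_lost: (Recover) → mode=Hold action=lamp_flash
3. arrived: (Hold) → mode=Hold action=announce
4. grasp_fail: (Hold) → mode=Hold action=arm_retract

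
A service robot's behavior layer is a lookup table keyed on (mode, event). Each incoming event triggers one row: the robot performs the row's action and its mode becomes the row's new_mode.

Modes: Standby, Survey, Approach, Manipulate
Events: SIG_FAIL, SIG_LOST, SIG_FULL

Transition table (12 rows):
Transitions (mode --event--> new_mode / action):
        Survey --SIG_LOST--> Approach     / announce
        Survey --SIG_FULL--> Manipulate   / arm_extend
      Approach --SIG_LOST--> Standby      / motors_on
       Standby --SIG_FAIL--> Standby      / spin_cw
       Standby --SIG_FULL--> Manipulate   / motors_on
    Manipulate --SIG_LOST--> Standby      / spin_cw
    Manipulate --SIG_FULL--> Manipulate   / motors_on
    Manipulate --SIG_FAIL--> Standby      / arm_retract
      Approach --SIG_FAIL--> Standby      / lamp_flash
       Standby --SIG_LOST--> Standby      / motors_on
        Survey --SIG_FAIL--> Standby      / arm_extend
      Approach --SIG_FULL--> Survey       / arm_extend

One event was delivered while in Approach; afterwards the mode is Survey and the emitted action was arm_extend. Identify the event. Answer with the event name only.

try SIG_FAIL: (Approach, SIG_FAIL) → (Standby, lamp_flash)
try SIG_LOST: (Approach, SIG_LOST) → (Standby, motors_on)
try SIG_FULL: (Approach, SIG_FULL) → (Survey, arm_extend)  ← matches

SIG_FULL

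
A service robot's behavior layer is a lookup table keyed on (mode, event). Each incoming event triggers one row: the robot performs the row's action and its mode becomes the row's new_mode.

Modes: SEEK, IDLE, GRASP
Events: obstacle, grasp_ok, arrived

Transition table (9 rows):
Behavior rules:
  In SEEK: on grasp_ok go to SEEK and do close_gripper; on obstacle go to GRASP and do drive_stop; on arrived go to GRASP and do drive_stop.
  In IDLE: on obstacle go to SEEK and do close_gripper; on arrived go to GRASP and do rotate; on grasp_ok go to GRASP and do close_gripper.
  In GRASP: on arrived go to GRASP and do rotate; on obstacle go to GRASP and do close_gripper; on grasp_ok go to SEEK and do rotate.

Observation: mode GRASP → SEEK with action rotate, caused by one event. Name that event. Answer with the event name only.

grasp_ok

try obstacle: (GRASP, obstacle) → (GRASP, close_gripper)
try grasp_ok: (GRASP, grasp_ok) → (SEEK, rotate)  ← matches
try arrived: (GRASP, arrived) → (GRASP, rotate)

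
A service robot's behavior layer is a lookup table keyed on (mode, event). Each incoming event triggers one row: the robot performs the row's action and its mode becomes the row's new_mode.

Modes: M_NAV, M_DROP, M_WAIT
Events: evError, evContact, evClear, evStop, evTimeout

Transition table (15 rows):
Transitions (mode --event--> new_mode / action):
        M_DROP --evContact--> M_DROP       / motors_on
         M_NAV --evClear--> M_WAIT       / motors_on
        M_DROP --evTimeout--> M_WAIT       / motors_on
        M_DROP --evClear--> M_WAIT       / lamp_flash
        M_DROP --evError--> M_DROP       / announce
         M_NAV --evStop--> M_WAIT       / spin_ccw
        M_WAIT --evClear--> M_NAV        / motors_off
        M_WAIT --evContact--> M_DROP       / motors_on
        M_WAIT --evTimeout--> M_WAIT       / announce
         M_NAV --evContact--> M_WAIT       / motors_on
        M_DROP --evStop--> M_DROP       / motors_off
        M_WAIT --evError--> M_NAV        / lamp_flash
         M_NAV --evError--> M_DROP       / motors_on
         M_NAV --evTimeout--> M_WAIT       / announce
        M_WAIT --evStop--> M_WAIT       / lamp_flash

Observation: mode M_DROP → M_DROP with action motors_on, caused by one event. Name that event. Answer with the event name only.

evContact

try evError: (M_DROP, evError) → (M_DROP, announce)
try evContact: (M_DROP, evContact) → (M_DROP, motors_on)  ← matches
try evClear: (M_DROP, evClear) → (M_WAIT, lamp_flash)
try evStop: (M_DROP, evStop) → (M_DROP, motors_off)
try evTimeout: (M_DROP, evTimeout) → (M_WAIT, motors_on)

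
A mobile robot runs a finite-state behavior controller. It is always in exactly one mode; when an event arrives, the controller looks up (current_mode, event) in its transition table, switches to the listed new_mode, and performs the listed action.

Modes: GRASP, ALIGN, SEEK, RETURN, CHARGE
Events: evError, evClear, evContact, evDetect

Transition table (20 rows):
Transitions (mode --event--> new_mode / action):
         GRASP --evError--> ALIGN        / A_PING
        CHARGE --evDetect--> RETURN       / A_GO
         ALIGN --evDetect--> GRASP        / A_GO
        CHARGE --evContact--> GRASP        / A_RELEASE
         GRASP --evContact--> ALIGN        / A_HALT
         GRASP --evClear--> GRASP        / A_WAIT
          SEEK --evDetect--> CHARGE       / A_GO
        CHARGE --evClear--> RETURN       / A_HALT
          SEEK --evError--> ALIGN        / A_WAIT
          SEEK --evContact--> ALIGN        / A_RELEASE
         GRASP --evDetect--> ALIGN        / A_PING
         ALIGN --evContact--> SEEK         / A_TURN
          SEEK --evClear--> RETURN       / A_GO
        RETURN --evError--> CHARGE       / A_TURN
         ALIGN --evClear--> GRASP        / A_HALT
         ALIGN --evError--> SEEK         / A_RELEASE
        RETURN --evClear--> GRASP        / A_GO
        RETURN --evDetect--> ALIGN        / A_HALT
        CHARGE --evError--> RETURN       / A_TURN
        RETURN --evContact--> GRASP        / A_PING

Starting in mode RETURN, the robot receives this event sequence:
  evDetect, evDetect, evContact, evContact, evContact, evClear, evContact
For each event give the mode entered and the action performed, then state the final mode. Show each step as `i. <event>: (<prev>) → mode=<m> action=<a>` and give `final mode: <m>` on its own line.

final mode: ALIGN

1. evDetect: (RETURN) → mode=ALIGN action=A_HALT
2. evDetect: (ALIGN) → mode=GRASP action=A_GO
3. evContact: (GRASP) → mode=ALIGN action=A_HALT
4. evContact: (ALIGN) → mode=SEEK action=A_TURN
5. evContact: (SEEK) → mode=ALIGN action=A_RELEASE
6. evClear: (ALIGN) → mode=GRASP action=A_HALT
7. evContact: (GRASP) → mode=ALIGN action=A_HALT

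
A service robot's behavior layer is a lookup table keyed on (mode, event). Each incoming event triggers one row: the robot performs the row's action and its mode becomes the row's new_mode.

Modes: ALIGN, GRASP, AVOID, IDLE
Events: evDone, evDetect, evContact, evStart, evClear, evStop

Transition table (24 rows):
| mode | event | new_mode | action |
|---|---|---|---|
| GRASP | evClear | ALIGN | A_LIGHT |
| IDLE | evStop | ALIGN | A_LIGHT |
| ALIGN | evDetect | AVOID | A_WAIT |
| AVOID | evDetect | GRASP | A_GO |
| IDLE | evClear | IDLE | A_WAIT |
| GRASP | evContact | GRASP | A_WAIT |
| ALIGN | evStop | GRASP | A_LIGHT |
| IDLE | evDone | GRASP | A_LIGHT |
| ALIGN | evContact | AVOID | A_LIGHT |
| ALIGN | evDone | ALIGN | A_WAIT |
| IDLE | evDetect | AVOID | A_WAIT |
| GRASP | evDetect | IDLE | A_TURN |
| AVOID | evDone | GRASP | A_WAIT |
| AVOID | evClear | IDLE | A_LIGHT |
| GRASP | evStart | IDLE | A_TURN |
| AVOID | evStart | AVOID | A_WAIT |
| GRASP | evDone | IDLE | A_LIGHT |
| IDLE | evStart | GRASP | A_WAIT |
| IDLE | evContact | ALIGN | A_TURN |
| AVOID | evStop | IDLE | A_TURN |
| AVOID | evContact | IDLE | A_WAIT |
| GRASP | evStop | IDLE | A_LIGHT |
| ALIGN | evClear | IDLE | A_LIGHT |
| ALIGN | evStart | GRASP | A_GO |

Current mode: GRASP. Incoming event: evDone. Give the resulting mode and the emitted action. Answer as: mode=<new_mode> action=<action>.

mode=IDLE action=A_LIGHT

current mode = GRASP; filter table to that mode:
  (GRASP, evClear) → (ALIGN, A_LIGHT)
  (GRASP, evContact) → (GRASP, A_WAIT)
  (GRASP, evDetect) → (IDLE, A_TURN)
  (GRASP, evStart) → (IDLE, A_TURN)
  (GRASP, evDone) → (IDLE, A_LIGHT)  ← event matches
  (GRASP, evStop) → (IDLE, A_LIGHT)
event = evDone selects (IDLE, A_LIGHT)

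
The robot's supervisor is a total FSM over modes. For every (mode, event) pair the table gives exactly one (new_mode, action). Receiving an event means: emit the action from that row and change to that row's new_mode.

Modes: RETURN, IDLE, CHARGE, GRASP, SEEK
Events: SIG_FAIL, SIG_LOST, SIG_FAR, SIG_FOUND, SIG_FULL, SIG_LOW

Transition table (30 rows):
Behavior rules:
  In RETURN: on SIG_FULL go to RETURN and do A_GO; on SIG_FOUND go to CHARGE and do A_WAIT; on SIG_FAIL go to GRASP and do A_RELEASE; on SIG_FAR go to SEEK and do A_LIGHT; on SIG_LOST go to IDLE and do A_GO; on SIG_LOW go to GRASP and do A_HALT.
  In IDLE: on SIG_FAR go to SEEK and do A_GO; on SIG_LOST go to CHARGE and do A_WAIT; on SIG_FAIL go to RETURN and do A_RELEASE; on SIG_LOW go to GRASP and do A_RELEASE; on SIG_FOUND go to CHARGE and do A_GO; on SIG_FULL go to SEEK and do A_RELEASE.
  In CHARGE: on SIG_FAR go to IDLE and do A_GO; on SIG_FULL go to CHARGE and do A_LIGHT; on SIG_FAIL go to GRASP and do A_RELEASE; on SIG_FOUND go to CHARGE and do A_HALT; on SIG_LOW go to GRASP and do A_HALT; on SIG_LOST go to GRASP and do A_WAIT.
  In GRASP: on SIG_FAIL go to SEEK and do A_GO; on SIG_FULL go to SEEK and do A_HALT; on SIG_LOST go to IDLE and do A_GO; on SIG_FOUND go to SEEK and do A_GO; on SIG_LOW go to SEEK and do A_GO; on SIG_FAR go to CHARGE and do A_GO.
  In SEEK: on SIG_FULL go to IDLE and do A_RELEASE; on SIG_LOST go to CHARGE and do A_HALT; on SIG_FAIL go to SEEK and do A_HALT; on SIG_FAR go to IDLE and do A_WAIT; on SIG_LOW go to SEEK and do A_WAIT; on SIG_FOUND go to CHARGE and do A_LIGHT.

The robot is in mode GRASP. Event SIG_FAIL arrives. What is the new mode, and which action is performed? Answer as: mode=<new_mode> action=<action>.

mode=SEEK action=A_GO

current mode = GRASP; filter table to that mode:
  (GRASP, SIG_FAIL) → (SEEK, A_GO)  ← event matches
  (GRASP, SIG_FULL) → (SEEK, A_HALT)
  (GRASP, SIG_LOST) → (IDLE, A_GO)
  (GRASP, SIG_FOUND) → (SEEK, A_GO)
  (GRASP, SIG_LOW) → (SEEK, A_GO)
  (GRASP, SIG_FAR) → (CHARGE, A_GO)
event = SIG_FAIL selects (SEEK, A_GO)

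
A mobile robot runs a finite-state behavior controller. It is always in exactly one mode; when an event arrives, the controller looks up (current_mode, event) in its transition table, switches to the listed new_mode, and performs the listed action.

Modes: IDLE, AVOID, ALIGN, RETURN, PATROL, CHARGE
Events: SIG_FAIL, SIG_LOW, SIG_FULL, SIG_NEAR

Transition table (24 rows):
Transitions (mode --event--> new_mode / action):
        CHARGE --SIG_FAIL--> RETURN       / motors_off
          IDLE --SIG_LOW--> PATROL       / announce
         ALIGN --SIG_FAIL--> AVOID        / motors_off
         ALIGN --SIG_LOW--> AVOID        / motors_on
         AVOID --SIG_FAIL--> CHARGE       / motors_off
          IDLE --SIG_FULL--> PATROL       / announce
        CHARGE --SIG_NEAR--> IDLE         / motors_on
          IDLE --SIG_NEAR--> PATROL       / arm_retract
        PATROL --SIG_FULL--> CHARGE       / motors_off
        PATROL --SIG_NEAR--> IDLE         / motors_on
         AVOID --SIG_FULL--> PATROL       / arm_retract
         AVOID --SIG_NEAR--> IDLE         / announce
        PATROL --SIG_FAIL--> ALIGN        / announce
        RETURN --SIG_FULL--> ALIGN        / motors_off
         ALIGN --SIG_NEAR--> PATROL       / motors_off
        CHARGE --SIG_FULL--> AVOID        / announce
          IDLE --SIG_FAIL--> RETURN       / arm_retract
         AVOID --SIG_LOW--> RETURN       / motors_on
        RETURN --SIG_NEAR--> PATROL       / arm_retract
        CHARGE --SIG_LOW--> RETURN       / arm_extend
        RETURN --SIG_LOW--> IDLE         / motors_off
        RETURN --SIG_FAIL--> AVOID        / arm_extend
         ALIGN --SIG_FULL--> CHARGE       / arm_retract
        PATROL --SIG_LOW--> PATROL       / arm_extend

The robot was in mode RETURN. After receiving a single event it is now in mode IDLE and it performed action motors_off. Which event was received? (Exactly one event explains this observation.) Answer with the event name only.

SIG_LOW

try SIG_FAIL: (RETURN, SIG_FAIL) → (AVOID, arm_extend)
try SIG_LOW: (RETURN, SIG_LOW) → (IDLE, motors_off)  ← matches
try SIG_FULL: (RETURN, SIG_FULL) → (ALIGN, motors_off)
try SIG_NEAR: (RETURN, SIG_NEAR) → (PATROL, arm_retract)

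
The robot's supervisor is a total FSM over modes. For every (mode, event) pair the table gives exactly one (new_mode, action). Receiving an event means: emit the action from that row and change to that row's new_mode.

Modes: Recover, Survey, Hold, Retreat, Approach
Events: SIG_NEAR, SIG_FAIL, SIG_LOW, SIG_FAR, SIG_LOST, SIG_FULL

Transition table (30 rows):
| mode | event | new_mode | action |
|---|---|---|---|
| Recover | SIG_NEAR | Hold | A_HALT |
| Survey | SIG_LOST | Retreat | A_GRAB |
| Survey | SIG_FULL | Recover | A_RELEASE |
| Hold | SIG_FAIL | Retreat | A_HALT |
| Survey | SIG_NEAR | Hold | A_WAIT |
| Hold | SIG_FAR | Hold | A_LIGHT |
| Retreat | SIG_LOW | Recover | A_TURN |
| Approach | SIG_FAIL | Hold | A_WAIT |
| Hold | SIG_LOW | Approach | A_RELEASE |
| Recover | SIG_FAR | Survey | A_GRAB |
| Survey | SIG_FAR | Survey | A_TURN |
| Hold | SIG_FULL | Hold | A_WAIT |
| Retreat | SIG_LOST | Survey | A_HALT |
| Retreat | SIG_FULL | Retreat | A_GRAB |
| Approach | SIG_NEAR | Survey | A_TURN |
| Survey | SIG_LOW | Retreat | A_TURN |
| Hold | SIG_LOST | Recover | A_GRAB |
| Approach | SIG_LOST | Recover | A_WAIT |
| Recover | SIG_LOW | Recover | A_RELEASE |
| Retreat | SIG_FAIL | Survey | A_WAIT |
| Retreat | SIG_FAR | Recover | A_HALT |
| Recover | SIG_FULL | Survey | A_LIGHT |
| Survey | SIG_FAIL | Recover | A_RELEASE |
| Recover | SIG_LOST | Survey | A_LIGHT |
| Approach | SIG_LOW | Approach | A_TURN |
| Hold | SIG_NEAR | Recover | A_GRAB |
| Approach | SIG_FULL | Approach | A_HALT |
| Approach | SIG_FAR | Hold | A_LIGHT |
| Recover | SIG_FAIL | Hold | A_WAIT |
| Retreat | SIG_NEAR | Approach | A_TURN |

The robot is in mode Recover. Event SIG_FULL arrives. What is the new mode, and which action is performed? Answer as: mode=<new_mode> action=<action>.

current mode = Recover; filter table to that mode:
  (Recover, SIG_NEAR) → (Hold, A_HALT)
  (Recover, SIG_FAR) → (Survey, A_GRAB)
  (Recover, SIG_LOW) → (Recover, A_RELEASE)
  (Recover, SIG_FULL) → (Survey, A_LIGHT)  ← event matches
  (Recover, SIG_LOST) → (Survey, A_LIGHT)
  (Recover, SIG_FAIL) → (Hold, A_WAIT)
event = SIG_FULL selects (Survey, A_LIGHT)

mode=Survey action=A_LIGHT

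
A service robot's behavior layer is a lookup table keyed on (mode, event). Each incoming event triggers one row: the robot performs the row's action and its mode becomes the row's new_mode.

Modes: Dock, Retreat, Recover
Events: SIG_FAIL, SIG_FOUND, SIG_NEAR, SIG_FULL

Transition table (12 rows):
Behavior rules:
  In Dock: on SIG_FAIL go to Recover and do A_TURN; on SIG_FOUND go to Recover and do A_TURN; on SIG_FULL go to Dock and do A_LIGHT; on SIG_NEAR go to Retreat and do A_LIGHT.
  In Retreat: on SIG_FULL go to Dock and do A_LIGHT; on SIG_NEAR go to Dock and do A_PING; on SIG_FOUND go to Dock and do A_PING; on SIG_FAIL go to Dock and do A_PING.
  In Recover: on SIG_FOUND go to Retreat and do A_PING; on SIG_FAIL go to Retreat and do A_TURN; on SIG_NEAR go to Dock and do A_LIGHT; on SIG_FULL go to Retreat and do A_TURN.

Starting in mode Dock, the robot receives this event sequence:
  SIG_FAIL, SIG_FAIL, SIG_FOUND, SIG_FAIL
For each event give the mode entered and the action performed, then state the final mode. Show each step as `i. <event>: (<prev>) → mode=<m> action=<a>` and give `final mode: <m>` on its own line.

final mode: Recover

1. SIG_FAIL: (Dock) → mode=Recover action=A_TURN
2. SIG_FAIL: (Recover) → mode=Retreat action=A_TURN
3. SIG_FOUND: (Retreat) → mode=Dock action=A_PING
4. SIG_FAIL: (Dock) → mode=Recover action=A_TURN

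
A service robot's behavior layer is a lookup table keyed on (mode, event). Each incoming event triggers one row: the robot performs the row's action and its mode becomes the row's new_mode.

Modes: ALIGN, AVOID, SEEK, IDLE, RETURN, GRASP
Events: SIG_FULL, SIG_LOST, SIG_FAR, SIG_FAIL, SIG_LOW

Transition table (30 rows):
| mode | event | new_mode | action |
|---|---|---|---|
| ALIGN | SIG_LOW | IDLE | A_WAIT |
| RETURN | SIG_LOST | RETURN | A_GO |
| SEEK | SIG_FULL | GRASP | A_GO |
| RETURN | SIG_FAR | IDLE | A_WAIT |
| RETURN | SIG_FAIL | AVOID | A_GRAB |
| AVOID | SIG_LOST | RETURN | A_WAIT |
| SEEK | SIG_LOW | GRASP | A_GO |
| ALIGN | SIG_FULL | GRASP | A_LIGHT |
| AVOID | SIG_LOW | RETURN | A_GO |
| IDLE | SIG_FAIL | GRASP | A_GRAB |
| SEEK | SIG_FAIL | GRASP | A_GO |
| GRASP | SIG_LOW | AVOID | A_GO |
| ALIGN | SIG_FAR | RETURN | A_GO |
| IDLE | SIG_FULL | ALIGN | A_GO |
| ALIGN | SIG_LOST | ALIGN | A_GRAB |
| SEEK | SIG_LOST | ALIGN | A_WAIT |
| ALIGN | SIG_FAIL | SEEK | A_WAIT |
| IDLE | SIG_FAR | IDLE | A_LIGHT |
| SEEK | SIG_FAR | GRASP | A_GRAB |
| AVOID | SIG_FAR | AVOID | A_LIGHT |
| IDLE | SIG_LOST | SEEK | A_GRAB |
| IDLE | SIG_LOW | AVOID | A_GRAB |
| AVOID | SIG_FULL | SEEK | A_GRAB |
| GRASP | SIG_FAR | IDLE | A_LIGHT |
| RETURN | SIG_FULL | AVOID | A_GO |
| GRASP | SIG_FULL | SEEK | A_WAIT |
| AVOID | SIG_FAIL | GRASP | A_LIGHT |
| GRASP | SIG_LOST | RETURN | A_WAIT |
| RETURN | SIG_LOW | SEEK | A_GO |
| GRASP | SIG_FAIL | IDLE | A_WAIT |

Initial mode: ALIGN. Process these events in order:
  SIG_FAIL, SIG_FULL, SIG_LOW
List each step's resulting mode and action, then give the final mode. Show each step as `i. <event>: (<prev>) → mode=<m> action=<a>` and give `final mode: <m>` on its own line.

1. SIG_FAIL: (ALIGN) → mode=SEEK action=A_WAIT
2. SIG_FULL: (SEEK) → mode=GRASP action=A_GO
3. SIG_LOW: (GRASP) → mode=AVOID action=A_GO

final mode: AVOID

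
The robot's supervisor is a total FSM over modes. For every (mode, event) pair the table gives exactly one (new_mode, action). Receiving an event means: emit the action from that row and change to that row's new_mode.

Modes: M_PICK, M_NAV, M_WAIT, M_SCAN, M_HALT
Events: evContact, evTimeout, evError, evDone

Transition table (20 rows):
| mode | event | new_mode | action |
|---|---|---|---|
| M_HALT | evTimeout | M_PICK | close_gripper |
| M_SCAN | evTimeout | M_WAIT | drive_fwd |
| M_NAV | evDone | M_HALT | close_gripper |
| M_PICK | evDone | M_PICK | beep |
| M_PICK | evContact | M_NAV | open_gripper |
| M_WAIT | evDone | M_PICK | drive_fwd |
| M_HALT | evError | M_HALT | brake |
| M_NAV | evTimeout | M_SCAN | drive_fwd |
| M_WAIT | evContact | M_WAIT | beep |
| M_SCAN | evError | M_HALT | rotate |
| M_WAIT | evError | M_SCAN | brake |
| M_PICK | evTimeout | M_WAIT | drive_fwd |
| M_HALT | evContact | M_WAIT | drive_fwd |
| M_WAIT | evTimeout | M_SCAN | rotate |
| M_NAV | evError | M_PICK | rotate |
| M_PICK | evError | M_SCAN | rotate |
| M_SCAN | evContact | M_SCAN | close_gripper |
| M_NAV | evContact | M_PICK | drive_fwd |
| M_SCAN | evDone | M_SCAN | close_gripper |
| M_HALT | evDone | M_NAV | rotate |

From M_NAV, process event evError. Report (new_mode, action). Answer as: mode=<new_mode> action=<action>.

mode=M_PICK action=rotate

current mode = M_NAV; filter table to that mode:
  (M_NAV, evDone) → (M_HALT, close_gripper)
  (M_NAV, evTimeout) → (M_SCAN, drive_fwd)
  (M_NAV, evError) → (M_PICK, rotate)  ← event matches
  (M_NAV, evContact) → (M_PICK, drive_fwd)
event = evError selects (M_PICK, rotate)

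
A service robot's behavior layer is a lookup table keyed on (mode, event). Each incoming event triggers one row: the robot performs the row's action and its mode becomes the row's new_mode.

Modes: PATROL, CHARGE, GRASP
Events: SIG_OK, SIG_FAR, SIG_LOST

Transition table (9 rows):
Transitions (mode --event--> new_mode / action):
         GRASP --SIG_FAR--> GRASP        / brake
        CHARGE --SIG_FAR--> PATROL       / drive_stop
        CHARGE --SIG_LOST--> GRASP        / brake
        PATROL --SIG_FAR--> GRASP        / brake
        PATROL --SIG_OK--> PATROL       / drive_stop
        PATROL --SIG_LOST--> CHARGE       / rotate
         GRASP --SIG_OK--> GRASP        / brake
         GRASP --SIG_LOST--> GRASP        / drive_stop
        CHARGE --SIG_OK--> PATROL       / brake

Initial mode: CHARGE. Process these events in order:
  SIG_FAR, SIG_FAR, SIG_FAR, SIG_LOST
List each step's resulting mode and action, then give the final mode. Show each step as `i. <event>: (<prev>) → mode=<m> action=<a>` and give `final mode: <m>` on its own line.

1. SIG_FAR: (CHARGE) → mode=PATROL action=drive_stop
2. SIG_FAR: (PATROL) → mode=GRASP action=brake
3. SIG_FAR: (GRASP) → mode=GRASP action=brake
4. SIG_LOST: (GRASP) → mode=GRASP action=drive_stop

final mode: GRASP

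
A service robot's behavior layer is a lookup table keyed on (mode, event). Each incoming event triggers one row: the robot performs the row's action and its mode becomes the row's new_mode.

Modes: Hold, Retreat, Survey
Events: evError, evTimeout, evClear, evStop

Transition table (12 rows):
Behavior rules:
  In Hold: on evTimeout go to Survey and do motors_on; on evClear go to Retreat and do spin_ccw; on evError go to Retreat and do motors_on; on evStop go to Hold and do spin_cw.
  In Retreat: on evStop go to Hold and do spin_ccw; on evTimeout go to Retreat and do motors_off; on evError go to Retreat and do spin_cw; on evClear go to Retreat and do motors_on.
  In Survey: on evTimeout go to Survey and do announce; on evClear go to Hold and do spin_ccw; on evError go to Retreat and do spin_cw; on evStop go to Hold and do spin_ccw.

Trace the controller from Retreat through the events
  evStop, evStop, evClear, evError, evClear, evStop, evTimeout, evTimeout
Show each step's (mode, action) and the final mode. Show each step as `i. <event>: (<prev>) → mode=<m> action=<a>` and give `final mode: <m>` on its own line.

1. evStop: (Retreat) → mode=Hold action=spin_ccw
2. evStop: (Hold) → mode=Hold action=spin_cw
3. evClear: (Hold) → mode=Retreat action=spin_ccw
4. evError: (Retreat) → mode=Retreat action=spin_cw
5. evClear: (Retreat) → mode=Retreat action=motors_on
6. evStop: (Retreat) → mode=Hold action=spin_ccw
7. evTimeout: (Hold) → mode=Survey action=motors_on
8. evTimeout: (Survey) → mode=Survey action=announce

final mode: Survey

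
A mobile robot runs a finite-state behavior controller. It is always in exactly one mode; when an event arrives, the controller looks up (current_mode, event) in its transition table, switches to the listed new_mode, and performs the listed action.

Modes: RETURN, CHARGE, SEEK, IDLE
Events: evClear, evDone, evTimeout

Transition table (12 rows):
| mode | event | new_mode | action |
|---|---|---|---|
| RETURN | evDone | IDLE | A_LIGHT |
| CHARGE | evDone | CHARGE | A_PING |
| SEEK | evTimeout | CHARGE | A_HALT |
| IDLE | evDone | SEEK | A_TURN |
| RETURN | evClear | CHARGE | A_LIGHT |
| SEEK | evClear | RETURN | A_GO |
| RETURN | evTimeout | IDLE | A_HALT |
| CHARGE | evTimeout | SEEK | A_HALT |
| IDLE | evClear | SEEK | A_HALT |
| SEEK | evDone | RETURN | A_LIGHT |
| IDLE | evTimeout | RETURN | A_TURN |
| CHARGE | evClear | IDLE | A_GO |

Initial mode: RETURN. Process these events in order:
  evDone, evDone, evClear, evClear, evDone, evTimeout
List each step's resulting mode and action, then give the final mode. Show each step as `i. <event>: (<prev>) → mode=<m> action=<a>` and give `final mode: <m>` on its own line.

1. evDone: (RETURN) → mode=IDLE action=A_LIGHT
2. evDone: (IDLE) → mode=SEEK action=A_TURN
3. evClear: (SEEK) → mode=RETURN action=A_GO
4. evClear: (RETURN) → mode=CHARGE action=A_LIGHT
5. evDone: (CHARGE) → mode=CHARGE action=A_PING
6. evTimeout: (CHARGE) → mode=SEEK action=A_HALT

final mode: SEEK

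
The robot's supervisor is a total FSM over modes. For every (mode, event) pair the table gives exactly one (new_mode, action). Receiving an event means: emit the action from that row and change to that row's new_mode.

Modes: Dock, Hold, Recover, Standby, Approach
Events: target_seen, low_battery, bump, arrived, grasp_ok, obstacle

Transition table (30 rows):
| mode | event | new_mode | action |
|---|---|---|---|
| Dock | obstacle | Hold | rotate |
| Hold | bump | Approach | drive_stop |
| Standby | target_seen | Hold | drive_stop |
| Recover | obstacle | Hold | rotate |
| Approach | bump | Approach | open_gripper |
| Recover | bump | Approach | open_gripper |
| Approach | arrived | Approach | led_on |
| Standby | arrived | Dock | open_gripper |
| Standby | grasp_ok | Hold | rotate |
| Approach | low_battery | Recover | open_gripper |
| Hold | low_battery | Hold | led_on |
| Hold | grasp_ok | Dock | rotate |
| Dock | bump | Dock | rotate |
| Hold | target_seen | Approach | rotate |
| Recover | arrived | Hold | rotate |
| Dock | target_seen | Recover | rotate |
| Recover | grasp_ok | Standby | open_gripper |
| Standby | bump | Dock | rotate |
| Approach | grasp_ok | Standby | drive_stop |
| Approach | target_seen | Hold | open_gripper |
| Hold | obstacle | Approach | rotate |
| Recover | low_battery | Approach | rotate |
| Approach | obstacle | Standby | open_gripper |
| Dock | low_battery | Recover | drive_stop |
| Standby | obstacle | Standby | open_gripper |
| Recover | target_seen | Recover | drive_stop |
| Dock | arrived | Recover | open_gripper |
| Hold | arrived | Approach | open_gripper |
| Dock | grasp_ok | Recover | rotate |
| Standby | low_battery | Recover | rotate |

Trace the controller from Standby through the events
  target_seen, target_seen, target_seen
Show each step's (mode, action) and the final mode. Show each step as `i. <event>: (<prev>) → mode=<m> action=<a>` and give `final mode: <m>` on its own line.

final mode: Hold

1. target_seen: (Standby) → mode=Hold action=drive_stop
2. target_seen: (Hold) → mode=Approach action=rotate
3. target_seen: (Approach) → mode=Hold action=open_gripper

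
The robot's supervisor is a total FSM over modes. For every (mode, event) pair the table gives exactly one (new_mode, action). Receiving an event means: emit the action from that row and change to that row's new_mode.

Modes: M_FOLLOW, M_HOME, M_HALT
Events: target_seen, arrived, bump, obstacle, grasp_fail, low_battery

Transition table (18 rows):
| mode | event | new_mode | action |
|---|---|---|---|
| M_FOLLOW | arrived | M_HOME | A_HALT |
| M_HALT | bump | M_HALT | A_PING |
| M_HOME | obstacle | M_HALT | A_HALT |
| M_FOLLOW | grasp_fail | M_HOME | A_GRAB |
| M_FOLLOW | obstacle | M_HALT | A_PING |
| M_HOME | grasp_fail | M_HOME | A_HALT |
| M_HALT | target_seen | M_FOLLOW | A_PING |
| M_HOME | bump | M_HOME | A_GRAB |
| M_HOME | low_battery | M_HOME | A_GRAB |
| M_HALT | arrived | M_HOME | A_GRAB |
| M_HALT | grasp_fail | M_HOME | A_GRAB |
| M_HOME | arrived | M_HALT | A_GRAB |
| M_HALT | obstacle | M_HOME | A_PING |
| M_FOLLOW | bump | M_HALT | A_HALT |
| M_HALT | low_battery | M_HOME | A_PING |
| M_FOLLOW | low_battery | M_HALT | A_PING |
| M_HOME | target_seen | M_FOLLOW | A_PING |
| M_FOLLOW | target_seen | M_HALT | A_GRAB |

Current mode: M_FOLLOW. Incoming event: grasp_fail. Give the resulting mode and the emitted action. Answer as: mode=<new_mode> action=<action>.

current mode = M_FOLLOW; filter table to that mode:
  (M_FOLLOW, arrived) → (M_HOME, A_HALT)
  (M_FOLLOW, grasp_fail) → (M_HOME, A_GRAB)  ← event matches
  (M_FOLLOW, obstacle) → (M_HALT, A_PING)
  (M_FOLLOW, bump) → (M_HALT, A_HALT)
  (M_FOLLOW, low_battery) → (M_HALT, A_PING)
  (M_FOLLOW, target_seen) → (M_HALT, A_GRAB)
event = grasp_fail selects (M_HOME, A_GRAB)

mode=M_HOME action=A_GRAB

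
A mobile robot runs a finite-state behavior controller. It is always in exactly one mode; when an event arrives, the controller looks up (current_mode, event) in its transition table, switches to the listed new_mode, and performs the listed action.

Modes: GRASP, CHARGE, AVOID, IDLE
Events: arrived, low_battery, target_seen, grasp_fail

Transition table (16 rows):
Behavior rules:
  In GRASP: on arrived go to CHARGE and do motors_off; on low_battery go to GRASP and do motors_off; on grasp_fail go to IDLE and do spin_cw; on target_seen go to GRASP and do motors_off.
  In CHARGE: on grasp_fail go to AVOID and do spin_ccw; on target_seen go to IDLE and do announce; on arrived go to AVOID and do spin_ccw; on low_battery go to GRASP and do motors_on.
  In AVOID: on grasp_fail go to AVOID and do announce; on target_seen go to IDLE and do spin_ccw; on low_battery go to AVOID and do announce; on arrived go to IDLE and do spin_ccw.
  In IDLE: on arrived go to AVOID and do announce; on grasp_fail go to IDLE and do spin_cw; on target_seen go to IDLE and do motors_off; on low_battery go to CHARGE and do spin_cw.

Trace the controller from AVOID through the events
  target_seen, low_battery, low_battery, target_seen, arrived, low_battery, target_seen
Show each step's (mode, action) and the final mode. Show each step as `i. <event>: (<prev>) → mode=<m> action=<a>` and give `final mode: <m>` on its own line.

final mode: GRASP

1. target_seen: (AVOID) → mode=IDLE action=spin_ccw
2. low_battery: (IDLE) → mode=CHARGE action=spin_cw
3. low_battery: (CHARGE) → mode=GRASP action=motors_on
4. target_seen: (GRASP) → mode=GRASP action=motors_off
5. arrived: (GRASP) → mode=CHARGE action=motors_off
6. low_battery: (CHARGE) → mode=GRASP action=motors_on
7. target_seen: (GRASP) → mode=GRASP action=motors_off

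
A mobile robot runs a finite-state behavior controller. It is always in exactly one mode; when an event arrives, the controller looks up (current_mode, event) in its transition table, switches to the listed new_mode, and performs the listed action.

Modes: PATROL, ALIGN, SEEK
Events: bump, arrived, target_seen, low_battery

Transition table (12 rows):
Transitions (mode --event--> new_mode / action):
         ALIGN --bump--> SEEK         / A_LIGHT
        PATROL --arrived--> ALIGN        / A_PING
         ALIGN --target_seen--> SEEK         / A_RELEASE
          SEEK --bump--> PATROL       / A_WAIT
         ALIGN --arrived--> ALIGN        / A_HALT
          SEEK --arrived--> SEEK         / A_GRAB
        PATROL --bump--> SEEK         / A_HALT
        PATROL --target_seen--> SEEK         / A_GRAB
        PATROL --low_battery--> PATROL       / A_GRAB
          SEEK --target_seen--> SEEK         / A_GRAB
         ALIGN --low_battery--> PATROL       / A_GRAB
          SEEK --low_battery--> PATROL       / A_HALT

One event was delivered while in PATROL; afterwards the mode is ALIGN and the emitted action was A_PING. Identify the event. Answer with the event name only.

try bump: (PATROL, bump) → (SEEK, A_HALT)
try arrived: (PATROL, arrived) → (ALIGN, A_PING)  ← matches
try target_seen: (PATROL, target_seen) → (SEEK, A_GRAB)
try low_battery: (PATROL, low_battery) → (PATROL, A_GRAB)

arrived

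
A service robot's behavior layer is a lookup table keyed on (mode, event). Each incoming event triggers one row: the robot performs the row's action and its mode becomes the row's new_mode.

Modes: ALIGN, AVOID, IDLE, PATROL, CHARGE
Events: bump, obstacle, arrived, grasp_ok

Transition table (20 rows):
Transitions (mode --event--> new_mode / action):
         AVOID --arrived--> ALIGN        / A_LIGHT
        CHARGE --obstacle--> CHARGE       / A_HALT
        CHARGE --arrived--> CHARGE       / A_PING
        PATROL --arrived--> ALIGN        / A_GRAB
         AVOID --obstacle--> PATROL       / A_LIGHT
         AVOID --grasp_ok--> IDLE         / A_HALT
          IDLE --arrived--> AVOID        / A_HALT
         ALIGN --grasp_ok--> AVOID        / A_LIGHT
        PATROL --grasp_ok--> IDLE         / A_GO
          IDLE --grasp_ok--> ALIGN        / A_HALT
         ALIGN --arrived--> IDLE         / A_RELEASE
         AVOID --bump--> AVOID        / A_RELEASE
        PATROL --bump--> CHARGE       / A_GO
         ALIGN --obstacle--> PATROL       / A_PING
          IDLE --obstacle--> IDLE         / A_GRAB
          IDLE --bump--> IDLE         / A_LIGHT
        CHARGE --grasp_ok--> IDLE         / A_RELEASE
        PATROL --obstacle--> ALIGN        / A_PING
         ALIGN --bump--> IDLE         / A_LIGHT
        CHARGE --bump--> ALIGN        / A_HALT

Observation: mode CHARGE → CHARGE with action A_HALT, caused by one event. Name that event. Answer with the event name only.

try bump: (CHARGE, bump) → (ALIGN, A_HALT)
try obstacle: (CHARGE, obstacle) → (CHARGE, A_HALT)  ← matches
try arrived: (CHARGE, arrived) → (CHARGE, A_PING)
try grasp_ok: (CHARGE, grasp_ok) → (IDLE, A_RELEASE)

obstacle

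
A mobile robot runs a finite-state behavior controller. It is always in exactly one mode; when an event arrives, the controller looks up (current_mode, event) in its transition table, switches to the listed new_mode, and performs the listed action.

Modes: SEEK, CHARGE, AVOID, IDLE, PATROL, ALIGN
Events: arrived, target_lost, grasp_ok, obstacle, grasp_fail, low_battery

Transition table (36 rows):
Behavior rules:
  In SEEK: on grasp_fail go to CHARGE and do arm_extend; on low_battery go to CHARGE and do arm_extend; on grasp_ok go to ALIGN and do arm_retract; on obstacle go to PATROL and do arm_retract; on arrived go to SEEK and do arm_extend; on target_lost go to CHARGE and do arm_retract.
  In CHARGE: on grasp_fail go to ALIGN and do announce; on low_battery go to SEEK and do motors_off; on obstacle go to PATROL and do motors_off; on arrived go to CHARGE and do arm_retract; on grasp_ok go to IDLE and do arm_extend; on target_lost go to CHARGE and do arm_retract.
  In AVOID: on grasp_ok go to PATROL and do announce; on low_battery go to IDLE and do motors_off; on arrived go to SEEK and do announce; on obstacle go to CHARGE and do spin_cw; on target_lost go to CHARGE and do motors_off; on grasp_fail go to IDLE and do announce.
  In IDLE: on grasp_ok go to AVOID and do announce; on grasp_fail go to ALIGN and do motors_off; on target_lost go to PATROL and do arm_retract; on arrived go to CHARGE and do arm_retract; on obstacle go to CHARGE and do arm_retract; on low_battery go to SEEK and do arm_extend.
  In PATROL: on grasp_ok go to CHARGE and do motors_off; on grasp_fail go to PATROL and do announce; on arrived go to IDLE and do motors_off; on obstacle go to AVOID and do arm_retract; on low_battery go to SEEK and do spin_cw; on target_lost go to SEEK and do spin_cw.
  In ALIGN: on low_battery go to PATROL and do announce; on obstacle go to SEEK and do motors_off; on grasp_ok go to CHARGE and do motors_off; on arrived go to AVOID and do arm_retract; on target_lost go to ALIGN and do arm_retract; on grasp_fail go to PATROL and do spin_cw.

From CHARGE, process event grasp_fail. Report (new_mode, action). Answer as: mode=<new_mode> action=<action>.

current mode = CHARGE; filter table to that mode:
  (CHARGE, grasp_fail) → (ALIGN, announce)  ← event matches
  (CHARGE, low_battery) → (SEEK, motors_off)
  (CHARGE, obstacle) → (PATROL, motors_off)
  (CHARGE, arrived) → (CHARGE, arm_retract)
  (CHARGE, grasp_ok) → (IDLE, arm_extend)
  (CHARGE, target_lost) → (CHARGE, arm_retract)
event = grasp_fail selects (ALIGN, announce)

mode=ALIGN action=announce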